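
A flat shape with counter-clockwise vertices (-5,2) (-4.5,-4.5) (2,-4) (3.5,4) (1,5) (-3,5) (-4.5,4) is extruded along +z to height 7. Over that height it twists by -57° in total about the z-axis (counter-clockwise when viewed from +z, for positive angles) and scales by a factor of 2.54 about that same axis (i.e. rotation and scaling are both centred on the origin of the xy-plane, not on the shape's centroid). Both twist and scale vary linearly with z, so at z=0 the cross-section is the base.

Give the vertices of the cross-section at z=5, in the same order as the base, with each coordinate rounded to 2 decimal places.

t = z/height = 5/7 = 0.714286
s = 1 + (scale-1)·z/height = 1 + (2.54-1)·5/7 = 2.100000
θ = twist·z/height = -57°·5/7 = -40.7143° = -0.710598 rad
cos θ = 0.757972, sin θ = -0.652287 (intermediates below are computed at full precision and shown rounded to 5 d.p.)
v1: (-5,2) → rotate → (-2.48528,4.77738) → ×s → (-5.21910,10.03250) → (-5.22,10.03)
v2: (-4.5,-4.5) → rotate → (-6.34617,-0.47558) → ×s → (-13.32695,-0.99872) → (-13.33,-1.00)
v3: (2,-4) → rotate → (-1.09321,-4.33646) → ×s → (-2.29573,-9.10657) → (-2.30,-9.11)
v4: (3.5,4) → rotate → (5.26205,0.74888) → ×s → (11.05031,1.57265) → (11.05,1.57)
v5: (1,5) → rotate → (4.01941,3.13757) → ×s → (8.44076,6.58890) → (8.44,6.59)
v6: (-3,5) → rotate → (0.98752,5.74672) → ×s → (2.07380,12.06811) → (2.07,12.07)
v7: (-4.5,4) → rotate → (-0.80172,5.96718) → ×s → (-1.68362,12.53108) → (-1.68,12.53)

Cross-section at z=5: (-5.22,10.03) (-13.33,-1.00) (-2.30,-9.11) (11.05,1.57) (8.44,6.59) (2.07,12.07) (-1.68,12.53)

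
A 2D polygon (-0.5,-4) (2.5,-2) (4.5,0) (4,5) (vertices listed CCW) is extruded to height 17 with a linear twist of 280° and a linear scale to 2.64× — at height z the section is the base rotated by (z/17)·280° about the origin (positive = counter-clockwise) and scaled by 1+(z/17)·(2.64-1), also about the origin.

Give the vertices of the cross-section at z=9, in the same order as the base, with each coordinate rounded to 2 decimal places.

Cross-section at z=9: (4.73,5.86) (-2.00,5.64) (-7.15,4.43) (-11.27,-4.01)

t = z/height = 9/17 = 0.529412
s = 1 + (scale-1)·z/height = 1 + (2.64-1)·9/17 = 1.868235
θ = twist·z/height = 280°·9/17 = 148.2353° = 2.587194 rad
cos θ = -0.850217, sin θ = 0.526432 (intermediates below are computed at full precision and shown rounded to 5 d.p.)
v1: (-0.5,-4) → rotate → (2.53084,3.13765) → ×s → (4.72820,5.86187) → (4.73,5.86)
v2: (2.5,-2) → rotate → (-1.07268,3.01651) → ×s → (-2.00402,5.63556) → (-2.00,5.64)
v3: (4.5,0) → rotate → (-3.82598,2.36894) → ×s → (-7.14783,4.42575) → (-7.15,4.43)
v4: (4,5) → rotate → (-6.03303,-2.14536) → ×s → (-11.27112,-4.00803) → (-11.27,-4.01)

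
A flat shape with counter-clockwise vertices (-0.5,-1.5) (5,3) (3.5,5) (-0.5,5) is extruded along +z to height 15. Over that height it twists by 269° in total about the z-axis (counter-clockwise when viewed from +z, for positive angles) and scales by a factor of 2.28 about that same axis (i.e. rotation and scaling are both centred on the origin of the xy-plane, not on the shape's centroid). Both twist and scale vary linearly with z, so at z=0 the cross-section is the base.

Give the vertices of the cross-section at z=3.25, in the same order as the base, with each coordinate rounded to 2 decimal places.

Cross-section at z=3.25: (1.29,-1.55) (0.10,7.45) (-3.08,7.16) (-5.77,2.81)

t = z/height = 3.25/15 = 0.216667
s = 1 + (scale-1)·z/height = 1 + (2.28-1)·3.25/15 = 1.277333
θ = twist·z/height = 269°·3.25/15 = 58.2833° = 1.017236 rad
cos θ = 0.525719, sin θ = 0.850658 (intermediates below are computed at full precision and shown rounded to 5 d.p.)
v1: (-0.5,-1.5) → rotate → (1.01313,-1.21391) → ×s → (1.29410,-1.55056) → (1.29,-1.55)
v2: (5,3) → rotate → (0.07662,5.83045) → ×s → (0.09787,7.44743) → (0.10,7.45)
v3: (3.5,5) → rotate → (-2.41327,5.60590) → ×s → (-3.08256,7.16060) → (-3.08,7.16)
v4: (-0.5,5) → rotate → (-4.51615,2.20327) → ×s → (-5.76863,2.81431) → (-5.77,2.81)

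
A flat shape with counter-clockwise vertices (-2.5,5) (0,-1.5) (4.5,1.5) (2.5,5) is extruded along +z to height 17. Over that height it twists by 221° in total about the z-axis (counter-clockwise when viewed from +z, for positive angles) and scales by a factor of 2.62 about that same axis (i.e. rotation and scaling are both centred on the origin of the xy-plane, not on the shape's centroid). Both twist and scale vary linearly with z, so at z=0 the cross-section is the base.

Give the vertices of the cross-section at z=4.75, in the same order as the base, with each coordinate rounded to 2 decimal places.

Cross-section at z=4.75: (-8.12,0.24) (1.92,-1.03) (1.17,6.79) (-4.68,6.64)

t = z/height = 4.75/17 = 0.279412
s = 1 + (scale-1)·z/height = 1 + (2.62-1)·4.75/17 = 1.452647
θ = twist·z/height = 221°·4.75/17 = 61.7500° = 1.077741 rad
cos θ = 0.473320, sin θ = 0.880891 (intermediates below are computed at full precision and shown rounded to 5 d.p.)
v1: (-2.5,5) → rotate → (-5.58775,0.16437) → ×s → (-8.11703,0.23877) → (-8.12,0.24)
v2: (0,-1.5) → rotate → (1.32134,-0.70998) → ×s → (1.91944,-1.03135) → (1.92,-1.03)
v3: (4.5,1.5) → rotate → (0.80860,4.67399) → ×s → (1.17461,6.78965) → (1.17,6.79)
v4: (2.5,5) → rotate → (-3.22115,4.56883) → ×s → (-4.67920,6.63689) → (-4.68,6.64)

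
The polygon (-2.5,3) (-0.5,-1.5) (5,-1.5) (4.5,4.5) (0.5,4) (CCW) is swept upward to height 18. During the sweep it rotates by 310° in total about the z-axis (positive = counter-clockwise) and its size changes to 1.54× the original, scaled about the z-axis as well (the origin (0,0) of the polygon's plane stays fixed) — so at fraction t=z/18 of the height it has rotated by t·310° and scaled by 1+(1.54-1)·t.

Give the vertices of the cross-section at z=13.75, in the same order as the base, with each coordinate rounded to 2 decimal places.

Cross-section at z=13.75: (5.48,0.64) (-1.39,1.75) (-5.64,-4.75) (1.84,-8.80) (4.34,-3.68)

t = z/height = 13.75/18 = 0.763889
s = 1 + (scale-1)·z/height = 1 + (1.54-1)·13.75/18 = 1.412500
θ = twist·z/height = 310°·13.75/18 = 236.8056° = 4.133037 rad
cos θ = -0.547482, sin θ = -0.836817 (intermediates below are computed at full precision and shown rounded to 5 d.p.)
v1: (-2.5,3) → rotate → (3.87916,0.44960) → ×s → (5.47931,0.63506) → (5.48,0.64)
v2: (-0.5,-1.5) → rotate → (-0.98149,1.23963) → ×s → (-1.38635,1.75098) → (-1.39,1.75)
v3: (5,-1.5) → rotate → (-3.99264,-3.36286) → ×s → (-5.63960,-4.75005) → (-5.64,-4.75)
v4: (4.5,4.5) → rotate → (1.30201,-6.22935) → ×s → (1.83909,-8.79895) → (1.84,-8.80)
v5: (0.5,4) → rotate → (3.07353,-2.60834) → ×s → (4.34136,-3.68428) → (4.34,-3.68)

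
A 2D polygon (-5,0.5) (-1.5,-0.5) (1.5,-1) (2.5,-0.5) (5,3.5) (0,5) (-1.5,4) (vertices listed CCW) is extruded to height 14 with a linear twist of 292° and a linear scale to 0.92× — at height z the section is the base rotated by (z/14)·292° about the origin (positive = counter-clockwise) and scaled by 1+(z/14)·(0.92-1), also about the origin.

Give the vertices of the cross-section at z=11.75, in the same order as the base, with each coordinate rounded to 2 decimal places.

Cross-section at z=11.75: (2.39,4.03) (0.17,1.47) (-1.44,-0.88) (-1.41,-1.92) (0.99,-5.61) (4.23,-1.97) (3.97,-0.30)

t = z/height = 11.75/14 = 0.839286
s = 1 + (scale-1)·z/height = 1 + (0.92-1)·11.75/14 = 0.932857
θ = twist·z/height = 292°·11.75/14 = 245.0714° = 4.277303 rad
cos θ = -0.421488, sin θ = -0.906834 (intermediates below are computed at full precision and shown rounded to 5 d.p.)
v1: (-5,0.5) → rotate → (2.56086,4.32343) → ×s → (2.38891,4.03314) → (2.39,4.03)
v2: (-1.5,-0.5) → rotate → (0.17882,1.57099) → ×s → (0.16681,1.46551) → (0.17,1.47)
v3: (1.5,-1) → rotate → (-1.53907,-0.93876) → ×s → (-1.43573,-0.87573) → (-1.44,-0.88)
v4: (2.5,-0.5) → rotate → (-1.50714,-2.05634) → ×s → (-1.40594,-1.91827) → (-1.41,-1.92)
v5: (5,3.5) → rotate → (1.06648,-6.00938) → ×s → (0.99487,-5.60589) → (0.99,-5.61)
v6: (0,5) → rotate → (4.53417,-2.10744) → ×s → (4.22973,-1.96594) → (4.23,-1.97)
v7: (-1.5,4) → rotate → (4.25957,-0.32570) → ×s → (3.97357,-0.30383) → (3.97,-0.30)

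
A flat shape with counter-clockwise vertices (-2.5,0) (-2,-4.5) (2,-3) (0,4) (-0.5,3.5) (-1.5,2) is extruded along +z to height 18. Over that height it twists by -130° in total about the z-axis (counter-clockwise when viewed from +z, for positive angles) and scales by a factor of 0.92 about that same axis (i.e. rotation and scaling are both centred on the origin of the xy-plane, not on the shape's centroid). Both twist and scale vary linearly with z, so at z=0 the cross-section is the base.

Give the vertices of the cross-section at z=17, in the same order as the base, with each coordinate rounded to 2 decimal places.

t = z/height = 17/18 = 0.944444
s = 1 + (scale-1)·z/height = 1 + (0.92-1)·17/18 = 0.924444
θ = twist·z/height = -130°·17/18 = -122.7778° = -2.142876 rad
cos θ = -0.541382, sin θ = -0.840777 (intermediates below are computed at full precision and shown rounded to 5 d.p.)
v1: (-2.5,0) → rotate → (1.35346,2.10194) → ×s → (1.25119,1.94313) → (1.25,1.94)
v2: (-2,-4.5) → rotate → (-2.70073,4.11777) → ×s → (-2.49668,3.80665) → (-2.50,3.81)
v3: (2,-3) → rotate → (-3.60509,-0.05741) → ×s → (-3.33271,-0.05307) → (-3.33,-0.05)
v4: (0,4) → rotate → (3.36311,-2.16553) → ×s → (3.10901,-2.00191) → (3.11,-2.00)
v5: (-0.5,3.5) → rotate → (3.21341,-1.47445) → ×s → (2.97062,-1.36305) → (2.97,-1.36)
v6: (-1.5,2) → rotate → (2.49363,0.17840) → ×s → (2.30522,0.16492) → (2.31,0.16)

Cross-section at z=17: (1.25,1.94) (-2.50,3.81) (-3.33,-0.05) (3.11,-2.00) (2.97,-1.36) (2.31,0.16)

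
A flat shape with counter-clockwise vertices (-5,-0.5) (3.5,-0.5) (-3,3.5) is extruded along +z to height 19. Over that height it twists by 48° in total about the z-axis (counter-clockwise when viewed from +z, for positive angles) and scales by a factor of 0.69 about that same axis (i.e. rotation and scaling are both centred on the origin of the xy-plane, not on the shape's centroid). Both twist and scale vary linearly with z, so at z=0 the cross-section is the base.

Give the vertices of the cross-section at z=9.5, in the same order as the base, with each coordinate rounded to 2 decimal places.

t = z/height = 9.5/19 = 0.5
s = 1 + (scale-1)·z/height = 1 + (0.69-1)·9.5/19 = 0.845000
θ = twist·z/height = 48°·9.5/19 = 24.0000° = 0.418879 rad
cos θ = 0.913545, sin θ = 0.406737 (intermediates below are computed at full precision and shown rounded to 5 d.p.)
v1: (-5,-0.5) → rotate → (-4.36436,-2.49046) → ×s → (-3.68788,-2.10444) → (-3.69,-2.10)
v2: (3.5,-0.5) → rotate → (3.40078,0.96681) → ×s → (2.87366,0.81695) → (2.87,0.82)
v3: (-3,3.5) → rotate → (-4.16421,1.97720) → ×s → (-3.51876,1.67073) → (-3.52,1.67)

Cross-section at z=9.5: (-3.69,-2.10) (2.87,0.82) (-3.52,1.67)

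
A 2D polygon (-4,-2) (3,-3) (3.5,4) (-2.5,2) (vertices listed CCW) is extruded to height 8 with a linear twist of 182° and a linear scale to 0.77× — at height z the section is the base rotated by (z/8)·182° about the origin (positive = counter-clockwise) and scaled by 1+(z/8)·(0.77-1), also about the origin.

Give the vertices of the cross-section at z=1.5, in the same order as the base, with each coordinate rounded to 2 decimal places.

t = z/height = 1.5/8 = 0.1875
s = 1 + (scale-1)·z/height = 1 + (0.77-1)·1.5/8 = 0.956875
θ = twist·z/height = 182°·1.5/8 = 34.1250° = 0.595594 rad
cos θ = 0.827816, sin θ = 0.561000 (intermediates below are computed at full precision and shown rounded to 5 d.p.)
v1: (-4,-2) → rotate → (-2.18926,-3.89963) → ×s → (-2.09485,-3.73146) → (-2.09,-3.73)
v2: (3,-3) → rotate → (4.16645,-0.80045) → ×s → (3.98677,-0.76593) → (3.99,-0.77)
v3: (3.5,4) → rotate → (0.65335,5.27476) → ×s → (0.62518,5.04729) → (0.63,5.05)
v4: (-2.5,2) → rotate → (-3.19154,0.25313) → ×s → (-3.05390,0.24221) → (-3.05,0.24)

Cross-section at z=1.5: (-2.09,-3.73) (3.99,-0.77) (0.63,5.05) (-3.05,0.24)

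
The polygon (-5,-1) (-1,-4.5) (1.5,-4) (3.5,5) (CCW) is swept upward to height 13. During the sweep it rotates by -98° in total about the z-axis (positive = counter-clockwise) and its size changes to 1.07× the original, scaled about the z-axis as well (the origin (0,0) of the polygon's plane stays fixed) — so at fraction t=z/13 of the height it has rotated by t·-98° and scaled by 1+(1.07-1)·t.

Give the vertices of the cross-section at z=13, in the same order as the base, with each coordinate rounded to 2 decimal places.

Cross-section at z=13: (-0.32,5.45) (-4.62,1.73) (-4.46,-0.99) (4.78,-4.45)

t = z/height = 13/13 = 1
s = 1 + (scale-1)·z/height = 1 + (1.07-1)·13/13 = 1.070000
θ = twist·z/height = -98°·13/13 = -98.0000° = -1.710423 rad
cos θ = -0.139173, sin θ = -0.990268 (intermediates below are computed at full precision and shown rounded to 5 d.p.)
v1: (-5,-1) → rotate → (-0.29440,5.09051) → ×s → (-0.31501,5.44685) → (-0.32,5.45)
v2: (-1,-4.5) → rotate → (-4.31703,1.61655) → ×s → (-4.61923,1.72971) → (-4.62,1.73)
v3: (1.5,-4) → rotate → (-4.16983,-0.92871) → ×s → (-4.46172,-0.99372) → (-4.46,-0.99)
v4: (3.5,5) → rotate → (4.46423,-4.16180) → ×s → (4.77673,-4.45313) → (4.78,-4.45)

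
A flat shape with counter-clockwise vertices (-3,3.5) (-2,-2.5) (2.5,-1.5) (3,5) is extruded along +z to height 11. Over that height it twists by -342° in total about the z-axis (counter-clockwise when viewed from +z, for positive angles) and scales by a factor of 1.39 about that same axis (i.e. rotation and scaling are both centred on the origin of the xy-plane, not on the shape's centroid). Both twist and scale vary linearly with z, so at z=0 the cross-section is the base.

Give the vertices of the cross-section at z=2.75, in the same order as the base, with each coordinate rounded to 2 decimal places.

t = z/height = 2.75/11 = 0.25
s = 1 + (scale-1)·z/height = 1 + (1.39-1)·2.75/11 = 1.097500
θ = twist·z/height = -342°·2.75/11 = -85.5000° = -1.492257 rad
cos θ = 0.078459, sin θ = -0.996917 (intermediates below are computed at full precision and shown rounded to 5 d.p.)
v1: (-3,3.5) → rotate → (3.25383,3.26536) → ×s → (3.57108,3.58373) → (3.57,3.58)
v2: (-2,-2.5) → rotate → (-2.64921,1.79769) → ×s → (-2.90751,1.97296) → (-2.91,1.97)
v3: (2.5,-1.5) → rotate → (-1.29923,-2.60998) → ×s → (-1.42590,-2.86446) → (-1.43,-2.86)
v4: (3,5) → rotate → (5.21996,-2.59846) → ×s → (5.72891,-2.85181) → (5.73,-2.85)

Cross-section at z=2.75: (3.57,3.58) (-2.91,1.97) (-1.43,-2.86) (5.73,-2.85)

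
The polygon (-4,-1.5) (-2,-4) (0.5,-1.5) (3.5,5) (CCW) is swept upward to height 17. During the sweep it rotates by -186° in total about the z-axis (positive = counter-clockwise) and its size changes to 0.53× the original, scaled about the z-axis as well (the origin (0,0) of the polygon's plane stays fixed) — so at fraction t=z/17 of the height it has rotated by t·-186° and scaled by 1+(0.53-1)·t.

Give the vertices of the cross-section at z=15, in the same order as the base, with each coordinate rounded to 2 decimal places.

Cross-section at z=15: (2.01,1.49) (0.49,2.57) (-0.52,0.76) (-1.17,-3.38)

t = z/height = 15/17 = 0.882353
s = 1 + (scale-1)·z/height = 1 + (0.53-1)·15/17 = 0.585294
θ = twist·z/height = -186°·15/17 = -164.1176° = -2.864393 rad
cos θ = -0.961826, sin θ = -0.273663 (intermediates below are computed at full precision and shown rounded to 5 d.p.)
v1: (-4,-1.5) → rotate → (3.43681,2.53739) → ×s → (2.01154,1.48512) → (2.01,1.49)
v2: (-2,-4) → rotate → (0.82900,4.39463) → ×s → (0.48521,2.57215) → (0.49,2.57)
v3: (0.5,-1.5) → rotate → (-0.89141,1.30591) → ×s → (-0.52174,0.76434) → (-0.52,0.76)
v4: (3.5,5) → rotate → (-1.99807,-5.76695) → ×s → (-1.16946,-3.37536) → (-1.17,-3.38)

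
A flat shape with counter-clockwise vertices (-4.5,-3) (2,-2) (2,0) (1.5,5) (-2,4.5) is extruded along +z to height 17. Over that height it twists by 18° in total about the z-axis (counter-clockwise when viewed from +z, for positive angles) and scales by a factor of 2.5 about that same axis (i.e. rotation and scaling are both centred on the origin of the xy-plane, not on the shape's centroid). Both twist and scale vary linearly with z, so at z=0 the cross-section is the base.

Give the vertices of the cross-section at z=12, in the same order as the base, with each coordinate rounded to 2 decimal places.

t = z/height = 12/17 = 0.705882
s = 1 + (scale-1)·z/height = 1 + (2.5-1)·12/17 = 2.058824
θ = twist·z/height = 18°·12/17 = 12.7059° = 0.221759 rad
cos θ = 0.975512, sin θ = 0.219946 (intermediates below are computed at full precision and shown rounded to 5 d.p.)
v1: (-4.5,-3) → rotate → (-3.72996,-3.91629) → ×s → (-7.67934,-8.06296) → (-7.68,-8.06)
v2: (2,-2) → rotate → (2.39092,-1.51113) → ×s → (4.92248,-3.11115) → (4.92,-3.11)
v3: (2,0) → rotate → (1.95102,0.43989) → ×s → (4.01681,0.90566) → (4.02,0.91)
v4: (1.5,5) → rotate → (0.36354,5.20748) → ×s → (0.74846,10.72128) → (0.75,10.72)
v5: (-2,4.5) → rotate → (-2.94078,3.94991) → ×s → (-6.05455,8.13217) → (-6.05,8.13)

Cross-section at z=12: (-7.68,-8.06) (4.92,-3.11) (4.02,0.91) (0.75,10.72) (-6.05,8.13)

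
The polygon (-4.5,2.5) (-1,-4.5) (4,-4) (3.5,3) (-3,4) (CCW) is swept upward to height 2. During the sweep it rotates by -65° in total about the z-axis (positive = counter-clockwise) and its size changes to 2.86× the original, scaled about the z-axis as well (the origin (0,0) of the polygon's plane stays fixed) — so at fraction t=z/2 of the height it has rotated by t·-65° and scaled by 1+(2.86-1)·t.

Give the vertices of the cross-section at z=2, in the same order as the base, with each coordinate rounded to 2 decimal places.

Cross-section at z=2: (1.04,14.69) (-12.87,-2.85) (-5.53,-15.20) (12.01,-5.45) (6.74,12.61)

t = z/height = 2/2 = 1
s = 1 + (scale-1)·z/height = 1 + (2.86-1)·2/2 = 2.860000
θ = twist·z/height = -65°·2/2 = -65.0000° = -1.134464 rad
cos θ = 0.422618, sin θ = -0.906308 (intermediates below are computed at full precision and shown rounded to 5 d.p.)
v1: (-4.5,2.5) → rotate → (0.36399,5.13493) → ×s → (1.04100,14.68590) → (1.04,14.69)
v2: (-1,-4.5) → rotate → (-4.50100,-0.99547) → ×s → (-12.87287,-2.84706) → (-12.87,-2.85)
v3: (4,-4) → rotate → (-1.93476,-5.31570) → ×s → (-5.53341,-15.20291) → (-5.53,-15.20)
v4: (3.5,3) → rotate → (4.19809,-1.90422) → ×s → (12.00653,-5.44608) → (12.01,-5.45)
v5: (-3,4) → rotate → (2.35738,4.40940) → ×s → (6.74210,12.61087) → (6.74,12.61)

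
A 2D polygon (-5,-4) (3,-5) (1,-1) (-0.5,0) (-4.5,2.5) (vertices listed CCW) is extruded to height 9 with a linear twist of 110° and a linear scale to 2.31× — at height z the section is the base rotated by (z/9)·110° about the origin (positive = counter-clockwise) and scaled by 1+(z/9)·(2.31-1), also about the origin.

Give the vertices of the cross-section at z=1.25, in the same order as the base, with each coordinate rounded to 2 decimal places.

t = z/height = 1.25/9 = 0.138889
s = 1 + (scale-1)·z/height = 1 + (2.31-1)·1.25/9 = 1.181944
θ = twist·z/height = 110°·1.25/9 = 15.2778° = 0.266648 rad
cos θ = 0.964660, sin θ = 0.263499 (intermediates below are computed at full precision and shown rounded to 5 d.p.)
v1: (-5,-4) → rotate → (-3.76930,-5.17613) → ×s → (-4.45511,-6.11790) → (-4.46,-6.12)
v2: (3,-5) → rotate → (4.21147,-4.03280) → ×s → (4.97773,-4.76655) → (4.98,-4.77)
v3: (1,-1) → rotate → (1.22816,-0.70116) → ×s → (1.45162,-0.82873) → (1.45,-0.83)
v4: (-0.5,0) → rotate → (-0.48233,-0.13175) → ×s → (-0.57009,-0.15572) → (-0.57,-0.16)
v5: (-4.5,2.5) → rotate → (-4.99972,1.22590) → ×s → (-5.90939,1.44895) → (-5.91,1.45)

Cross-section at z=1.25: (-4.46,-6.12) (4.98,-4.77) (1.45,-0.83) (-0.57,-0.16) (-5.91,1.45)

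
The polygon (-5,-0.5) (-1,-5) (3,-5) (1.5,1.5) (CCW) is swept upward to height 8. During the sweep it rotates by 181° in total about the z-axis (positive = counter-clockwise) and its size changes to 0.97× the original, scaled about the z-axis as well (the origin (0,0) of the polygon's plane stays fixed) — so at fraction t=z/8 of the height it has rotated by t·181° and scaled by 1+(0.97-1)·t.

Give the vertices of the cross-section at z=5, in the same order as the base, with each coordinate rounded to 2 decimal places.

Cross-section at z=5: (2.38,-4.32) (4.90,1.02) (3.36,4.63) (-1.93,0.78)

t = z/height = 5/8 = 0.625
s = 1 + (scale-1)·z/height = 1 + (0.97-1)·5/8 = 0.981250
θ = twist·z/height = 181°·5/8 = 113.1250° = 1.974404 rad
cos θ = -0.392738, sin θ = 0.919650 (intermediates below are computed at full precision and shown rounded to 5 d.p.)
v1: (-5,-0.5) → rotate → (2.42352,-4.40188) → ×s → (2.37808,-4.31935) → (2.38,-4.32)
v2: (-1,-5) → rotate → (4.99099,1.04404) → ×s → (4.89741,1.02447) → (4.90,1.02)
v3: (3,-5) → rotate → (3.42004,4.72264) → ×s → (3.35591,4.63409) → (3.36,4.63)
v4: (1.5,1.5) → rotate → (-1.96858,0.79037) → ×s → (-1.93167,0.77555) → (-1.93,0.78)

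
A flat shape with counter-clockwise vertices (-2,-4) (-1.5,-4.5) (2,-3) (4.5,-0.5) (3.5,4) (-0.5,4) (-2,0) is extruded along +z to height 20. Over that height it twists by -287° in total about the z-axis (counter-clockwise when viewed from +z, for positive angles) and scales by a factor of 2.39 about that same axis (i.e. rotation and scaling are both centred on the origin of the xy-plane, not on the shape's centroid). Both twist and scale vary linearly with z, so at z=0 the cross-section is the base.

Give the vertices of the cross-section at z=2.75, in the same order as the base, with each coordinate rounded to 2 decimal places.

Cross-section at z=2.75: (-4.87,-2.16) (-4.79,-3.00) (-0.43,-4.27) (3.76,-3.87) (6.25,1.03) (2.57,4.06) (-1.84,1.51)

t = z/height = 2.75/20 = 0.1375
s = 1 + (scale-1)·z/height = 1 + (2.39-1)·2.75/20 = 1.191125
θ = twist·z/height = -287°·2.75/20 = -39.4625° = -0.688751 rad
cos θ = 0.772041, sin θ = -0.635573 (intermediates below are computed at full precision and shown rounded to 5 d.p.)
v1: (-2,-4) → rotate → (-4.08637,-1.81702) → ×s → (-4.86738,-2.16429) → (-4.87,-2.16)
v2: (-1.5,-4.5) → rotate → (-4.01814,-2.52082) → ×s → (-4.78611,-3.00262) → (-4.79,-3.00)
v3: (2,-3) → rotate → (-0.36264,-3.58727) → ×s → (-0.43195,-4.27288) → (-0.43,-4.27)
v4: (4.5,-0.5) → rotate → (3.15640,-3.24610) → ×s → (3.75966,-3.86651) → (3.76,-3.87)
v5: (3.5,4) → rotate → (5.24443,0.86366) → ×s → (6.24678,1.02872) → (6.25,1.03)
v6: (-0.5,4) → rotate → (2.15627,3.40595) → ×s → (2.56839,4.05691) → (2.57,4.06)
v7: (-2,0) → rotate → (-1.54408,1.27115) → ×s → (-1.83919,1.51409) → (-1.84,1.51)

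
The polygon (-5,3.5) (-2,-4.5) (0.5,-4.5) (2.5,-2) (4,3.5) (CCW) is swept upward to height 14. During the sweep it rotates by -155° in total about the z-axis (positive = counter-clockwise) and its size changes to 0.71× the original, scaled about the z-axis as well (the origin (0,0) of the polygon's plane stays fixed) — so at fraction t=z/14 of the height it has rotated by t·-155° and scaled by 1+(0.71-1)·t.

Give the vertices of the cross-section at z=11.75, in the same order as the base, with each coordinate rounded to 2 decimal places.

Cross-section at z=11.75: (4.46,1.19) (-1.63,3.35) (-2.85,1.90) (-2.38,-0.47) (0.08,-4.02)

t = z/height = 11.75/14 = 0.839286
s = 1 + (scale-1)·z/height = 1 + (0.71-1)·11.75/14 = 0.756607
θ = twist·z/height = -155°·11.75/14 = -130.0893° = -2.270486 rad
cos θ = -0.643981, sin θ = -0.765042 (intermediates below are computed at full precision and shown rounded to 5 d.p.)
v1: (-5,3.5) → rotate → (5.89755,1.57128) → ×s → (4.46213,1.18884) → (4.46,1.19)
v2: (-2,-4.5) → rotate → (-2.15473,4.42800) → ×s → (-1.63028,3.35025) → (-1.63,3.35)
v3: (0.5,-4.5) → rotate → (-3.76468,2.51539) → ×s → (-2.84838,1.90316) → (-2.85,1.90)
v4: (2.5,-2) → rotate → (-3.14004,-0.62464) → ×s → (-2.37577,-0.47261) → (-2.38,-0.47)
v5: (4,3.5) → rotate → (0.10172,-5.31410) → ×s → (0.07697,-4.02069) → (0.08,-4.02)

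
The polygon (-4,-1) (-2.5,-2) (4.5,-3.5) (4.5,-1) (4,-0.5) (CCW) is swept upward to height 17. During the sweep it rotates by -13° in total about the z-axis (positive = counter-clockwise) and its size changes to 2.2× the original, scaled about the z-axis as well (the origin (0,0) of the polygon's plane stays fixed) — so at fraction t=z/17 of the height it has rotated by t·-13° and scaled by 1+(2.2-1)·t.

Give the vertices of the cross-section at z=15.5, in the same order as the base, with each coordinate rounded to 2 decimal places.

t = z/height = 15.5/17 = 0.911765
s = 1 + (scale-1)·z/height = 1 + (2.2-1)·15.5/17 = 2.094118
θ = twist·z/height = -13°·15.5/17 = -11.8529° = -0.206873 rad
cos θ = 0.978678, sin θ = -0.205400 (intermediates below are computed at full precision and shown rounded to 5 d.p.)
v1: (-4,-1) → rotate → (-4.12011,-0.15708) → ×s → (-8.62800,-0.32894) → (-8.63,-0.33)
v2: (-2.5,-2) → rotate → (-2.85750,-1.44385) → ×s → (-5.98393,-3.02360) → (-5.98,-3.02)
v3: (4.5,-3.5) → rotate → (3.68515,-4.34968) → ×s → (7.71714,-9.10873) → (7.72,-9.11)
v4: (4.5,-1) → rotate → (4.19865,-1.90298) → ×s → (8.79247,-3.98506) → (8.79,-3.99)
v5: (4,-0.5) → rotate → (3.81201,-1.31094) → ×s → (7.98280,-2.74526) → (7.98,-2.75)

Cross-section at z=15.5: (-8.63,-0.33) (-5.98,-3.02) (7.72,-9.11) (8.79,-3.99) (7.98,-2.75)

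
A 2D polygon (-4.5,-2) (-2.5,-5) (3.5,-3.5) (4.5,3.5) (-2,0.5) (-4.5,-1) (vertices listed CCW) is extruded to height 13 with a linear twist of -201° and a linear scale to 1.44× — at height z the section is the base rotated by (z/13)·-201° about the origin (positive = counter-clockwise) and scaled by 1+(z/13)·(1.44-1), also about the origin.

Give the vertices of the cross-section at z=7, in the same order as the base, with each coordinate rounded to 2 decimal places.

Cross-section at z=7: (-0.61,6.06) (-4.91,4.87) (-5.47,-2.76) (2.37,-6.64) (1.36,2.16) (0.57,5.67)

t = z/height = 7/13 = 0.538462
s = 1 + (scale-1)·z/height = 1 + (1.44-1)·7/13 = 1.236923
θ = twist·z/height = -201°·7/13 = -108.2308° = -1.888983 rad
cos θ = -0.312845, sin θ = -0.949804 (intermediates below are computed at full precision and shown rounded to 5 d.p.)
v1: (-4.5,-2) → rotate → (-0.49181,4.89981) → ×s → (-0.60833,6.06069) → (-0.61,6.06)
v2: (-2.5,-5) → rotate → (-3.96691,3.93874) → ×s → (-4.90676,4.87191) → (-4.91,4.87)
v3: (3.5,-3.5) → rotate → (-4.41927,-2.22936) → ×s → (-5.46630,-2.75754) → (-5.47,-2.76)
v4: (4.5,3.5) → rotate → (1.91651,-5.36908) → ×s → (2.37058,-6.64113) → (2.37,-6.64)
v5: (-2,0.5) → rotate → (1.10059,1.74319) → ×s → (1.36135,2.15619) → (1.36,2.16)
v6: (-4.5,-1) → rotate → (0.45800,4.58696) → ×s → (0.56651,5.67372) → (0.57,5.67)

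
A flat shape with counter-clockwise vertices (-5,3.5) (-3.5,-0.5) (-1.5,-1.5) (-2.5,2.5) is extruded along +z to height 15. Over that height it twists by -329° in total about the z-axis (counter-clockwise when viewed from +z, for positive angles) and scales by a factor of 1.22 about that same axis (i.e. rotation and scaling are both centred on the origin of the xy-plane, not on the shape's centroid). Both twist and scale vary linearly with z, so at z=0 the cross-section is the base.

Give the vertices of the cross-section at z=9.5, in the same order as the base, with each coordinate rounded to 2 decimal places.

t = z/height = 9.5/15 = 0.633333
s = 1 + (scale-1)·z/height = 1 + (1.22-1)·9.5/15 = 1.139333
θ = twist·z/height = -329°·9.5/15 = -208.3667° = -3.636684 rad
cos θ = -0.879925, sin θ = 0.475112 (intermediates below are computed at full precision and shown rounded to 5 d.p.)
v1: (-5,3.5) → rotate → (2.73673,-5.45530) → ×s → (3.11805,-6.21540) → (3.12,-6.22)
v2: (-3.5,-0.5) → rotate → (3.31729,-1.22293) → ×s → (3.77950,-1.39333) → (3.78,-1.39)
v3: (-1.5,-1.5) → rotate → (2.03256,0.60722) → ×s → (2.31576,0.69183) → (2.32,0.69)
v4: (-2.5,2.5) → rotate → (1.01203,-3.38759) → ×s → (1.15304,-3.85960) → (1.15,-3.86)

Cross-section at z=9.5: (3.12,-6.22) (3.78,-1.39) (2.32,0.69) (1.15,-3.86)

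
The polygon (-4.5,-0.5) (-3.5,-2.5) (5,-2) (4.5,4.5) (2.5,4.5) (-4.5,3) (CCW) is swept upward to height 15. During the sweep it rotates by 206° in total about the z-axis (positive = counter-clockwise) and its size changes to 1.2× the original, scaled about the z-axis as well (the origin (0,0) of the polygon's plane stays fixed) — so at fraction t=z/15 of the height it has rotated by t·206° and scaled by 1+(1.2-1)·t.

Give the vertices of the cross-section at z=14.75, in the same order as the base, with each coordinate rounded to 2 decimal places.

t = z/height = 14.75/15 = 0.983333
s = 1 + (scale-1)·z/height = 1 + (1.2-1)·14.75/15 = 1.196667
θ = twist·z/height = 206°·14.75/15 = 202.5667° = 3.535455 rad
cos θ = -0.923434, sin θ = -0.383758 (intermediates below are computed at full precision and shown rounded to 5 d.p.)
v1: (-4.5,-0.5) → rotate → (3.96357,2.18863) → ×s → (4.74307,2.61906) → (4.74,2.62)
v2: (-3.5,-2.5) → rotate → (2.27262,3.65174) → ×s → (2.71957,4.36991) → (2.72,4.37)
v3: (5,-2) → rotate → (-5.38468,-0.07192) → ×s → (-6.44367,-0.08607) → (-6.44,-0.09)
v4: (4.5,4.5) → rotate → (-2.42854,-5.88236) → ×s → (-2.90615,-7.03923) → (-2.91,-7.04)
v5: (2.5,4.5) → rotate → (-0.58167,-5.11485) → ×s → (-0.69607,-6.12077) → (-0.70,-6.12)
v6: (-4.5,3) → rotate → (5.30673,-1.04339) → ×s → (6.35038,-1.24859) → (6.35,-1.25)

Cross-section at z=14.75: (4.74,2.62) (2.72,4.37) (-6.44,-0.09) (-2.91,-7.04) (-0.70,-6.12) (6.35,-1.25)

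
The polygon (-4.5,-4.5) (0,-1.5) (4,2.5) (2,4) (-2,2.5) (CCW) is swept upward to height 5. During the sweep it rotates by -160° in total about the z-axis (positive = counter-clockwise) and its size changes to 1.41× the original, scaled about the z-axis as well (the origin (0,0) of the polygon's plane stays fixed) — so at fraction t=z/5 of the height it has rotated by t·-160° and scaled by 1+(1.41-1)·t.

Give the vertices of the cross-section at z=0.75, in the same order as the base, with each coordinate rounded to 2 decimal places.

Cross-section at z=0.75: (-6.31,-2.42) (-0.65,-1.45) (4.96,0.70) (3.67,3.02) (-0.86,3.29)

t = z/height = 0.75/5 = 0.15
s = 1 + (scale-1)·z/height = 1 + (1.41-1)·0.75/5 = 1.061500
θ = twist·z/height = -160°·0.75/5 = -24.0000° = -0.418879 rad
cos θ = 0.913545, sin θ = -0.406737 (intermediates below are computed at full precision and shown rounded to 5 d.p.)
v1: (-4.5,-4.5) → rotate → (-5.94127,-2.28064) → ×s → (-6.30666,-2.42090) → (-6.31,-2.42)
v2: (0,-1.5) → rotate → (-0.61010,-1.37032) → ×s → (-0.64763,-1.45459) → (-0.65,-1.45)
v3: (4,2.5) → rotate → (4.67102,0.65692) → ×s → (4.95829,0.69732) → (4.96,0.70)
v4: (2,4) → rotate → (3.45404,2.84071) → ×s → (3.66646,3.01541) → (3.67,3.02)
v5: (-2,2.5) → rotate → (-0.81025,3.09734) → ×s → (-0.86008,3.28782) → (-0.86,3.29)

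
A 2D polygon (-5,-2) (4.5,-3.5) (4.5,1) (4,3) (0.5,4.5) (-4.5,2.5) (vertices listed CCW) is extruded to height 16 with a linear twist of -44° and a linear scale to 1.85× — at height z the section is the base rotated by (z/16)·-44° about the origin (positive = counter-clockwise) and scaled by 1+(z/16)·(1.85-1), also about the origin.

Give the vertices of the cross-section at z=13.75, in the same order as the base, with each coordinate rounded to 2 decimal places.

Cross-section at z=13.75: (-8.96,2.57) (2.44,-9.56) (7.21,-3.41) (8.65,-0.14) (5.46,5.62) (-3.50,8.19)

t = z/height = 13.75/16 = 0.859375
s = 1 + (scale-1)·z/height = 1 + (1.85-1)·13.75/16 = 1.730469
θ = twist·z/height = -44°·13.75/16 = -37.8125° = -0.659953 rad
cos θ = 0.790021, sin θ = -0.613079 (intermediates below are computed at full precision and shown rounded to 5 d.p.)
v1: (-5,-2) → rotate → (-5.17627,1.48535) → ×s → (-8.95737,2.57036) → (-8.96,2.57)
v2: (4.5,-3.5) → rotate → (1.40932,-5.52393) → ×s → (2.43878,-9.55899) → (2.44,-9.56)
v3: (4.5,1) → rotate → (4.16818,-1.96884) → ×s → (7.21290,-3.40701) → (7.21,-3.41)
v4: (4,3) → rotate → (4.99932,-0.08225) → ×s → (8.65117,-0.14234) → (8.65,-0.14)
v5: (0.5,4.5) → rotate → (3.15387,3.24856) → ×s → (5.45767,5.62152) → (5.46,5.62)
v6: (-4.5,2.5) → rotate → (-2.02240,4.73391) → ×s → (-3.49970,8.19188) → (-3.50,8.19)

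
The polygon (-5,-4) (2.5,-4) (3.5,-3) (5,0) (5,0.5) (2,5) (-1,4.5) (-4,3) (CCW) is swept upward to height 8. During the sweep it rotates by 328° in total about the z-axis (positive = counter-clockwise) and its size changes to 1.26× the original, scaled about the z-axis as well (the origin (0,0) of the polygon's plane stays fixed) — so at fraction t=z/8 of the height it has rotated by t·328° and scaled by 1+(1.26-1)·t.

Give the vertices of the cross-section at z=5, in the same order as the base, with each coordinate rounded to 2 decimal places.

Cross-section at z=5: (3.30,6.67) (-4.60,2.99) (-5.16,1.44) (-5.27,-2.46) (-5.02,-2.98) (0.35,-6.25) (3.26,-4.25) (5.69,-1.20)

t = z/height = 5/8 = 0.625
s = 1 + (scale-1)·z/height = 1 + (1.26-1)·5/8 = 1.162500
θ = twist·z/height = 328°·5/8 = 205.0000° = 3.577925 rad
cos θ = -0.906308, sin θ = -0.422618 (intermediates below are computed at full precision and shown rounded to 5 d.p.)
v1: (-5,-4) → rotate → (2.84107,5.73832) → ×s → (3.30274,6.67080) → (3.30,6.67)
v2: (2.5,-4) → rotate → (-3.95624,2.56869) → ×s → (-4.59913,2.98610) → (-4.60,2.99)
v3: (3.5,-3) → rotate → (-4.43993,1.23976) → ×s → (-5.16142,1.44122) → (-5.16,1.44)
v4: (5,0) → rotate → (-4.53154,-2.11309) → ×s → (-5.26791,-2.45647) → (-5.27,-2.46)
v5: (5,0.5) → rotate → (-4.32023,-2.56625) → ×s → (-5.02227,-2.98326) → (-5.02,-2.98)
v6: (2,5) → rotate → (0.30048,-5.37678) → ×s → (0.34930,-6.25050) → (0.35,-6.25)
v7: (-1,4.5) → rotate → (2.80809,-3.65577) → ×s → (3.26440,-4.24983) → (3.26,-4.25)
v8: (-4,3) → rotate → (4.89309,-1.02845) → ×s → (5.68821,-1.19557) → (5.69,-1.20)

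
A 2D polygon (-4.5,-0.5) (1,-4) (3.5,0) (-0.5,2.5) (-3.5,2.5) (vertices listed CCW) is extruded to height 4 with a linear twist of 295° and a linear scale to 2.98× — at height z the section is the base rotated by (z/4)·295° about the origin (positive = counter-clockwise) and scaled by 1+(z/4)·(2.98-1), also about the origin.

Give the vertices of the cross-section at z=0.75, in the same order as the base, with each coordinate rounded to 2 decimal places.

t = z/height = 0.75/4 = 0.1875
s = 1 + (scale-1)·z/height = 1 + (2.98-1)·0.75/4 = 1.371250
θ = twist·z/height = 295°·0.75/4 = 55.3125° = 0.965385 rad
cos θ = 0.569100, sin θ = 0.822268 (intermediates below are computed at full precision and shown rounded to 5 d.p.)
v1: (-4.5,-0.5) → rotate → (-2.14982,-3.98476) → ×s → (-2.94794,-5.46410) → (-2.95,-5.46)
v2: (1,-4) → rotate → (3.85817,-1.45413) → ×s → (5.29052,-1.99398) → (5.29,-1.99)
v3: (3.5,0) → rotate → (1.99185,2.87794) → ×s → (2.73133,3.94637) → (2.73,3.95)
v4: (-0.5,2.5) → rotate → (-2.34022,1.01162) → ×s → (-3.20903,1.38718) → (-3.21,1.39)
v5: (-3.5,2.5) → rotate → (-4.04752,-1.45519) → ×s → (-5.55016,-1.99543) → (-5.55,-2.00)

Cross-section at z=0.75: (-2.95,-5.46) (5.29,-1.99) (2.73,3.95) (-3.21,1.39) (-5.55,-2.00)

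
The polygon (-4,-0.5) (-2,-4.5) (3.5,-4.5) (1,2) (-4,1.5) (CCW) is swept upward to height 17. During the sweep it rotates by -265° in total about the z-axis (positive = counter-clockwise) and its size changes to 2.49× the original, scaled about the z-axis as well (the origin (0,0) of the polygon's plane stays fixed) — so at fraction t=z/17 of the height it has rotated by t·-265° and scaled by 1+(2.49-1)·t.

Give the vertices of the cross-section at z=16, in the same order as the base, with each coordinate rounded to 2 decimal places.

Cross-section at z=16: (4.50,-8.57) (11.81,-0.70) (7.16,11.67) (-5.34,0.56) (0.01,-10.26)

t = z/height = 16/17 = 0.941176
s = 1 + (scale-1)·z/height = 1 + (2.49-1)·16/17 = 2.402353
θ = twist·z/height = -265°·16/17 = -249.4118° = -4.353056 rad
cos θ = -0.351649, sin θ = 0.936132 (intermediates below are computed at full precision and shown rounded to 5 d.p.)
v1: (-4,-0.5) → rotate → (1.87466,-3.56870) → ×s → (4.50360,-8.57328) → (4.50,-8.57)
v2: (-2,-4.5) → rotate → (4.91589,-0.28984) → ×s → (11.80971,-0.69630) → (11.81,-0.70)
v3: (3.5,-4.5) → rotate → (2.98182,4.85888) → ×s → (7.16338,11.67275) → (7.16,11.67)
v4: (1,2) → rotate → (-2.22391,0.23283) → ×s → (-5.34262,0.55935) → (-5.34,0.56)
v5: (-4,1.5) → rotate → (0.00240,-4.27200) → ×s → (0.00577,-10.26285) → (0.01,-10.26)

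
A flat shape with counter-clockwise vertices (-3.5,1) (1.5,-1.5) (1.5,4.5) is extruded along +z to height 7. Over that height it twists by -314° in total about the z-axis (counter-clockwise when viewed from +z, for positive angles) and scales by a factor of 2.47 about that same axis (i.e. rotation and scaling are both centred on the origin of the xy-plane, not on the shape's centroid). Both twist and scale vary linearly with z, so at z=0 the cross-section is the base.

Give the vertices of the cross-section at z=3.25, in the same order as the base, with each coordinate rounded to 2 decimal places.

t = z/height = 3.25/7 = 0.464286
s = 1 + (scale-1)·z/height = 1 + (2.47-1)·3.25/7 = 1.682500
θ = twist·z/height = -314°·3.25/7 = -145.7857° = -2.544441 rad
cos θ = -0.826940, sin θ = -0.562290 (intermediates below are computed at full precision and shown rounded to 5 d.p.)
v1: (-3.5,1) → rotate → (3.45658,1.14107) → ×s → (5.81570,1.91986) → (5.82,1.92)
v2: (1.5,-1.5) → rotate → (-2.08384,0.39698) → ×s → (-3.50607,0.66791) → (-3.51,0.67)
v3: (1.5,4.5) → rotate → (1.28989,-4.56467) → ×s → (2.17024,-7.68005) → (2.17,-7.68)

Cross-section at z=3.25: (5.82,1.92) (-3.51,0.67) (2.17,-7.68)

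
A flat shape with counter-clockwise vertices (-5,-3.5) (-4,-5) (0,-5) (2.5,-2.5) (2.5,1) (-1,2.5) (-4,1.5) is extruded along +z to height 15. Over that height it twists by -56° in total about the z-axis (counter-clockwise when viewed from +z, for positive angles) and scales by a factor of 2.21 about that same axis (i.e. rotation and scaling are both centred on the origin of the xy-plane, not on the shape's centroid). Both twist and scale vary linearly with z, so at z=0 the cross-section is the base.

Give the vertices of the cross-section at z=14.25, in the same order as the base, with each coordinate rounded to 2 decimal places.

t = z/height = 14.25/15 = 0.95
s = 1 + (scale-1)·z/height = 1 + (2.21-1)·14.25/15 = 2.149500
θ = twist·z/height = -56°·14.25/15 = -53.2000° = -0.928515 rad
cos θ = 0.599024, sin θ = -0.800731 (intermediates below are computed at full precision and shown rounded to 5 d.p.)
v1: (-5,-3.5) → rotate → (-5.79768,1.90707) → ×s → (-12.46211,4.09926) → (-12.46,4.10)
v2: (-4,-5) → rotate → (-6.39975,0.20781) → ×s → (-13.75627,0.44668) → (-13.76,0.45)
v3: (0,-5) → rotate → (-4.00366,-2.99512) → ×s → (-8.60586,-6.43801) → (-8.61,-6.44)
v4: (2.5,-2.5) → rotate → (-0.50427,-3.49939) → ×s → (-1.08393,-7.52193) → (-1.08,-7.52)
v5: (2.5,1) → rotate → (2.29829,-1.40280) → ×s → (4.94018,-3.01533) → (4.94,-3.02)
v6: (-1,2.5) → rotate → (1.40280,2.29829) → ×s → (3.01533,4.94018) → (3.02,4.94)
v7: (-4,1.5) → rotate → (-1.19500,4.10146) → ×s → (-2.56865,8.81609) → (-2.57,8.82)

Cross-section at z=14.25: (-12.46,4.10) (-13.76,0.45) (-8.61,-6.44) (-1.08,-7.52) (4.94,-3.02) (3.02,4.94) (-2.57,8.82)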